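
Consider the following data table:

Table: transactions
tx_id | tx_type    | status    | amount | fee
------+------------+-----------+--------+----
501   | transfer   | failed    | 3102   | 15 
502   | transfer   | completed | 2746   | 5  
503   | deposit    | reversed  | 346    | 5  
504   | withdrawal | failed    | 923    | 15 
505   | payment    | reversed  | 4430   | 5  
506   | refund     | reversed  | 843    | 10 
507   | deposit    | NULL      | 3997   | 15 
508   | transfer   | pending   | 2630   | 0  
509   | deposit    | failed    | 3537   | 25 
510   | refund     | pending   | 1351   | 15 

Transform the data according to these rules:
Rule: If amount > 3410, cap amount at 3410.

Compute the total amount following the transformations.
22171

Step 1: 3 records have amount > 3410
Step 2: These records originally summed to 11964
Step 3: After capping: 3 × 3410 = 10230
Step 4: Unaffected records sum: 11941
Step 5: Final sum = 10230 + 11941 = 22171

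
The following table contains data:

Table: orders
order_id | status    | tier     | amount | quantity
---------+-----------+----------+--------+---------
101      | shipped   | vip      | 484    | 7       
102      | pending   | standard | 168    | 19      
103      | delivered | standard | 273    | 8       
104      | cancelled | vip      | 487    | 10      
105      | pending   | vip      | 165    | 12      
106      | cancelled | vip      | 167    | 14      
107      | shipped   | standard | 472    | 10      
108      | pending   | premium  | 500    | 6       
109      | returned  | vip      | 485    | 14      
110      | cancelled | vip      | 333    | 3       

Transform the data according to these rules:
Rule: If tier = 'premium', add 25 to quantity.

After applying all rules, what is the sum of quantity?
128

Step 1: Count records where tier = 'premium': 1
Step 2: Total bonus added: 1 × 25 = 25
Step 3: Original sum of quantity: 103
Step 4: Final sum = 103 + 25 = 128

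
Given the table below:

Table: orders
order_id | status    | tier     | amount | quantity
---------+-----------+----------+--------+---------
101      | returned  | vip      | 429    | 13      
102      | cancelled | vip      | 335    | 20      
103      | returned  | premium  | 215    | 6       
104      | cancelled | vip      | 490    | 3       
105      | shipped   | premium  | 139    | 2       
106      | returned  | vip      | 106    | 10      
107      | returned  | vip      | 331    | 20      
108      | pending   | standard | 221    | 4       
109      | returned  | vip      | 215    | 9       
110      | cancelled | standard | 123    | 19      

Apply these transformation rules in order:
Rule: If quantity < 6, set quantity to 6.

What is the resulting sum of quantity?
115

Step 1: 3 records have quantity < 6
Step 2: These records originally summed to 9
Step 3: After setting to minimum: 3 × 6 = 18
Step 4: Unaffected records sum: 97
Step 5: Final sum = 18 + 97 = 115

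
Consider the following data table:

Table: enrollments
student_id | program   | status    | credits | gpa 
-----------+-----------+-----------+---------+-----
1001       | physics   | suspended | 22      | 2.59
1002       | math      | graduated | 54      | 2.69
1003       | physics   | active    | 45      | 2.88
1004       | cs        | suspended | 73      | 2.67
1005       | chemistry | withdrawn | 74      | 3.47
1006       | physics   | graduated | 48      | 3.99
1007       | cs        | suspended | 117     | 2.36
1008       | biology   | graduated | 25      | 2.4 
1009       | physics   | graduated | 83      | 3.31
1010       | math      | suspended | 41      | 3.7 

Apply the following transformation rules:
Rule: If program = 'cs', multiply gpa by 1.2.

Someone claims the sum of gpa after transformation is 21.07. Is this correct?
No, the correct result is 31.07.

Step 1: Calculate the correct sum after transformation
Step 2: Apply multiplier 1.2 to records where program = 'cs'
Step 3: Correct result = 31.07
Step 4: Claimed result = 21.07
Step 5: 31.07 ≠ 21.07
Conclusion: The claimed result is incorrect. The correct answer is 31.07.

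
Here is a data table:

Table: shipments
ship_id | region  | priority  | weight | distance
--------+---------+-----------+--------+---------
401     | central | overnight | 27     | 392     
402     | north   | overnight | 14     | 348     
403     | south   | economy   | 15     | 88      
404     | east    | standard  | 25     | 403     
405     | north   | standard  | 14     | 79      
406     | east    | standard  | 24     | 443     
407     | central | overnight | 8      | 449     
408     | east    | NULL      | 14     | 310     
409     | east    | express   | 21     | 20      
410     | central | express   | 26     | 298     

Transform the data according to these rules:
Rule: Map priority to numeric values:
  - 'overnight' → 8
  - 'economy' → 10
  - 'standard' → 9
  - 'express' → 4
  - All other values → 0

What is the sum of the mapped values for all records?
69

Step 1: Apply mapping to each record
Step 2: Count by status:
  'overnight': 3 records × 8 = 24
  'economy': 1 records × 10 = 10
  'standard': 3 records × 9 = 27
  'express': 2 records × 4 = 8
Step 3: Sum all mapped values = 69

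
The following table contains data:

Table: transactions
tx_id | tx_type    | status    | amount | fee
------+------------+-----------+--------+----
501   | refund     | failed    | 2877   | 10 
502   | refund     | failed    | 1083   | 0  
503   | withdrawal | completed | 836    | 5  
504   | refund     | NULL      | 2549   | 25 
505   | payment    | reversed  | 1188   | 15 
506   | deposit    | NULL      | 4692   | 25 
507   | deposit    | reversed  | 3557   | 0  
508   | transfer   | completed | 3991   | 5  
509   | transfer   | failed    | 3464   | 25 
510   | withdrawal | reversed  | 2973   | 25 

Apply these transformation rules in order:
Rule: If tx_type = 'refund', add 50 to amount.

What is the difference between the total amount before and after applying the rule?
150

Step 1: Original sum of amount = 27210
Step 2: 3 records have tx_type = 'refund'
Step 3: Each affected record changes by 50
Step 4: Total change = 3 × 50 = 150
Step 5: New sum = 27210 + 150 = 27360
Step 6: Difference = |27360 - 27210| = 150
        (Sum increased by 150)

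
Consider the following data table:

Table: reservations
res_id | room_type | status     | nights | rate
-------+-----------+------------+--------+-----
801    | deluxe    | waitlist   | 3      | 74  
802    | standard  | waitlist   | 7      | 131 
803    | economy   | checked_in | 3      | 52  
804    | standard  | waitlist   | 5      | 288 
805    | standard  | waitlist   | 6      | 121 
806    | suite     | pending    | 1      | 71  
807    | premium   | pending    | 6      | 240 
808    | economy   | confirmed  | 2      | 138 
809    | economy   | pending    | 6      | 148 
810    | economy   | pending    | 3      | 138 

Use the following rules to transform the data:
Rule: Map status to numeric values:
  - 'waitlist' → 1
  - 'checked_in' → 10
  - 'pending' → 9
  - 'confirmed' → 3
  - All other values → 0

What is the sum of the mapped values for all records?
53

Step 1: Apply mapping to each record
Step 2: Count by status:
  'waitlist': 4 records × 1 = 4
  'checked_in': 1 records × 10 = 10
  'pending': 4 records × 9 = 36
  'confirmed': 1 records × 3 = 3
Step 3: Sum all mapped values = 53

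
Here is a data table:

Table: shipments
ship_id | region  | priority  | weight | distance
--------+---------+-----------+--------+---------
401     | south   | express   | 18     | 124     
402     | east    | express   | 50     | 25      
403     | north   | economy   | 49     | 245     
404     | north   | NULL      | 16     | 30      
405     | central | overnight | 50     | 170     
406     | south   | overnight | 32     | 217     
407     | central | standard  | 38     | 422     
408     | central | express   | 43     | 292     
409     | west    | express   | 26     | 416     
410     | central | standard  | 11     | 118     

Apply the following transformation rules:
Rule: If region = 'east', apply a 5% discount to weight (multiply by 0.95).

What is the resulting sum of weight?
330.5

Step 1: Records with region = 'east' have total weight = 50
Step 2: Apply multiplier: 50 × 0.95 = 47.5
Step 3: Other records total: 283
Step 4: Final sum = 47.5 + 283 = 330.5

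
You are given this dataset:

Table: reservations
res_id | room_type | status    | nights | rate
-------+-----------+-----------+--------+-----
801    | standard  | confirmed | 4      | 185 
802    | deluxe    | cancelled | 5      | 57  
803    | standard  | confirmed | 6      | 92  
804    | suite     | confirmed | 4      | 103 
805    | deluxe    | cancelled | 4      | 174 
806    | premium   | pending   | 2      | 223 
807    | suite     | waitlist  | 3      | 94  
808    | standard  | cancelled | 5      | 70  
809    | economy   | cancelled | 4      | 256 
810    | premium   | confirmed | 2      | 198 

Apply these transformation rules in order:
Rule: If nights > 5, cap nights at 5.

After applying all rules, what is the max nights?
5

Step 1: Original maximum nights = 6
Step 2: Apply cap at 5
Step 3: 1 records had nights > 5 and were capped
Step 4: Maximum after transformation = 5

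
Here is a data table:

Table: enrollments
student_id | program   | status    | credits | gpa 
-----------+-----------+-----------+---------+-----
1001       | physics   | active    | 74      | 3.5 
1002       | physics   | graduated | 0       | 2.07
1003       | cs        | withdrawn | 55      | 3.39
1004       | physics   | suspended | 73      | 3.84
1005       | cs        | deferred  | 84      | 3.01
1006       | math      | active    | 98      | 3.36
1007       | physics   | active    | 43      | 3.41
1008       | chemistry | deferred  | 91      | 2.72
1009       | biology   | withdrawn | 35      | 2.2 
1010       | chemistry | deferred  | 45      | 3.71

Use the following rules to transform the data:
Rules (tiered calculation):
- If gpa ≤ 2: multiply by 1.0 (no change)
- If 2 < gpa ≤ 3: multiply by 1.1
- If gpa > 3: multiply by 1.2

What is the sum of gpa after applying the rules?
36.75

Step 1: Tier 1 (gpa ≤ 2): 0 records, sum = 0 × 1.0 = 0.0
Step 2: Tier 2 (2 < gpa ≤ 3): 3 records, sum = 6.99 × 1.1 = 7.69
Step 3: Tier 3 (gpa > 3): 7 records, sum = 24.22 × 1.2 = 29.06
Step 4: Final sum = 0.0 + 7.69 + 29.06 = 36.75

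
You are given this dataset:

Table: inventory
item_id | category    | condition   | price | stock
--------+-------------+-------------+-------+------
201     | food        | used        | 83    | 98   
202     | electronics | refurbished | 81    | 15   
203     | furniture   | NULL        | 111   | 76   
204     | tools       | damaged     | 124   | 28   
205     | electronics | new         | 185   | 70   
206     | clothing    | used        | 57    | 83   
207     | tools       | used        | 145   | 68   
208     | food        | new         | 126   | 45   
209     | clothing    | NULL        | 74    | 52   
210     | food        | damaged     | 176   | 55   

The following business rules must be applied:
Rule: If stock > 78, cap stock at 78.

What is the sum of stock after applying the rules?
565

Step 1: 2 records have stock > 78
Step 2: These records originally summed to 181
Step 3: After capping: 2 × 78 = 156
Step 4: Unaffected records sum: 409
Step 5: Final sum = 156 + 409 = 565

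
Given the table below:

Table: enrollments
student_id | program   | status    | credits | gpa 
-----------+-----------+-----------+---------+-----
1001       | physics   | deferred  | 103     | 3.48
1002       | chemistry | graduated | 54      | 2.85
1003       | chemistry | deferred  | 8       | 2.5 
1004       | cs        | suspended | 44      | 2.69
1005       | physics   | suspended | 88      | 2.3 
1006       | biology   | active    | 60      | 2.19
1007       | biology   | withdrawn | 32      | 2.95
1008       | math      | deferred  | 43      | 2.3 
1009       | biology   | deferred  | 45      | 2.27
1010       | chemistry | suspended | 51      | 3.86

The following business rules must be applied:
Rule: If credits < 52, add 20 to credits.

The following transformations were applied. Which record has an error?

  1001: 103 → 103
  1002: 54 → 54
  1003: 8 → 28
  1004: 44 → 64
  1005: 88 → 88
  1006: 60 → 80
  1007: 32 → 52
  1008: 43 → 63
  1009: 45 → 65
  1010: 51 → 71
Record 1006 has an error. The correct transformed value should be 60, not 80.

Step 1: Check each record against the rule
Step 2: Record 1006 has credits = 60
Step 3: Since 60 >= 52, the bonus should not have been applied
Step 4: Correct value = 60, but claimed value = 80
Conclusion: Record 1006 has the error.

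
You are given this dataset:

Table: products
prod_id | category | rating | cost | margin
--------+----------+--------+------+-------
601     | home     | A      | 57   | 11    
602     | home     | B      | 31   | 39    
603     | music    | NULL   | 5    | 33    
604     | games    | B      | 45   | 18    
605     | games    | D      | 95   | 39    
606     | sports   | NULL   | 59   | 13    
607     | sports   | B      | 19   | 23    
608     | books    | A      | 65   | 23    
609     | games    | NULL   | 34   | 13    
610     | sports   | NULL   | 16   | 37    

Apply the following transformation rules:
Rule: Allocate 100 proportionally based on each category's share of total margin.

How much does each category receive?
books: 9.24, games: 28.11, home: 20.08, music: 13.25, sports: 29.32

Step 1: Calculate total margin = 249
Step 2: Calculate each category's proportion:
  books: 23/249 = 9.24% → 9.24
  games: 70/249 = 28.11% → 28.11
  home: 50/249 = 20.08% → 20.08
  music: 33/249 = 13.25% → 13.25
  sports: 73/249 = 29.32% → 29.32
Step 3: Verify: sum of allocations ≈ 100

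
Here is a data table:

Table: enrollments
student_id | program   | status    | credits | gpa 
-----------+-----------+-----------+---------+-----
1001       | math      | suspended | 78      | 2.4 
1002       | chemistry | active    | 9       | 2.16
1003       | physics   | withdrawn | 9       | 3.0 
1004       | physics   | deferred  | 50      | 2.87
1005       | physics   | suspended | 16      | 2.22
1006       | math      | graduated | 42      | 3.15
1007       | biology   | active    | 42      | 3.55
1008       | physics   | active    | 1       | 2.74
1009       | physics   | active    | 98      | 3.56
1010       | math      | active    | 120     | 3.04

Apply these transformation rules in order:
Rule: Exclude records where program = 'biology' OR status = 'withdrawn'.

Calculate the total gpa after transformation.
22.14

Step 1: Find records where program = 'biology' OR status = 'withdrawn'
Step 2: 2 records match, summing to 6.55
Step 3: Original sum: 28.69
Step 4: Remaining sum = 28.69 - 6.55 = 22.14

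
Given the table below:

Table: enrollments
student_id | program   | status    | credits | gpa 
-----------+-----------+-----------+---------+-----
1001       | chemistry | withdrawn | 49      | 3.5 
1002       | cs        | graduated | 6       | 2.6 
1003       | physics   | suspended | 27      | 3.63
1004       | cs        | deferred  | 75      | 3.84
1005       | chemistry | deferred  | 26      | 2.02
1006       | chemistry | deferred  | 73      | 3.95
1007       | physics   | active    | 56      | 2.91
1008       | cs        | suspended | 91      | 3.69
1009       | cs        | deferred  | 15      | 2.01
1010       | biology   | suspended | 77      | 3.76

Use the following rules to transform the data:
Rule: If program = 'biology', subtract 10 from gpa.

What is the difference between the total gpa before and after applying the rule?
10.0

Step 1: Original sum of gpa = 31.91
Step 2: 1 records have program = 'biology'
Step 3: Each affected record changes by -10
Step 4: Total change = 1 × -10 = -10
Step 5: New sum = 31.91 + -10 = 21.91
Step 6: Difference = |21.91 - 31.91| = 10.0
        (Sum decreased by 10.0)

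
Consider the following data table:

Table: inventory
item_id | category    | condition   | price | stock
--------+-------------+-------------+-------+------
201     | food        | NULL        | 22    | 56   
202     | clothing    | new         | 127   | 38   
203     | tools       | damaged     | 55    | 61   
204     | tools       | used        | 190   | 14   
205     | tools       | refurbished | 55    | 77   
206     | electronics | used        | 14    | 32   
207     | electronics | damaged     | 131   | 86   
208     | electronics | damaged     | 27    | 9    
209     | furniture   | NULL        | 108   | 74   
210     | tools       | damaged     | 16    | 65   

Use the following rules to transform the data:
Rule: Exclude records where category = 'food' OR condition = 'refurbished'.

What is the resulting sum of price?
668

Step 1: Find records where category = 'food' OR condition = 'refurbished'
Step 2: 2 records match, summing to 77
Step 3: Original sum: 745
Step 4: Remaining sum = 745 - 77 = 668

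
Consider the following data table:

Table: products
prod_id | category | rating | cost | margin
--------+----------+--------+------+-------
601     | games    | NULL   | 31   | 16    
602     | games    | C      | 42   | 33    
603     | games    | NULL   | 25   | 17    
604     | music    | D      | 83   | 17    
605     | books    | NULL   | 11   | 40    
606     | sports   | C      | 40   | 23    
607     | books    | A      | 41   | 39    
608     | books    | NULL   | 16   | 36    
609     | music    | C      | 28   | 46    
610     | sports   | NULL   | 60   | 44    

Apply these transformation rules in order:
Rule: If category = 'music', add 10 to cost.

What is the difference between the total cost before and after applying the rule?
20

Step 1: Original sum of cost = 377
Step 2: 2 records have category = 'music'
Step 3: Each affected record changes by 10
Step 4: Total change = 2 × 10 = 20
Step 5: New sum = 377 + 20 = 397
Step 6: Difference = |397 - 377| = 20
        (Sum increased by 20)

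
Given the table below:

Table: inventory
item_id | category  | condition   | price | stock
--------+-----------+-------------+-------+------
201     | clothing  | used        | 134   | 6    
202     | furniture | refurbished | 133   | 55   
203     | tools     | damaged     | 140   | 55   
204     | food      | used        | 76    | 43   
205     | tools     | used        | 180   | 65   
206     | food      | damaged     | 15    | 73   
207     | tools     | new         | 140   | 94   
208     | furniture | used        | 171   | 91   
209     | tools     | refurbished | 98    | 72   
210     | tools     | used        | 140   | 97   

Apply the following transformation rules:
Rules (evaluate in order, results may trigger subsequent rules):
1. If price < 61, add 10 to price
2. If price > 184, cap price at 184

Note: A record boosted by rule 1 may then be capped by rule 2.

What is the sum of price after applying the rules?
1237

Step 1: Apply rule 1 to records with price < 61
  - 1 records get bonus of 10
  - Of these, 0 records then exceed 184 and get capped
Step 2: Apply rule 2 to records with price > 184
  - 0 records (original) are capped
Step 3: Calculate final sum = 1237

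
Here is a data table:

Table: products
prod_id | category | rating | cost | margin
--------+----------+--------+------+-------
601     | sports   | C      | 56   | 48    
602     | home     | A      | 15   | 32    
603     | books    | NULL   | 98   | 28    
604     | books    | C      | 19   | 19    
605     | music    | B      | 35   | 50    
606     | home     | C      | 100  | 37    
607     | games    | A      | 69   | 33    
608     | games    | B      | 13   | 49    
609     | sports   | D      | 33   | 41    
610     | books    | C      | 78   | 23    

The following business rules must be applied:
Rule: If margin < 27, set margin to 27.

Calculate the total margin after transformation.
372

Step 1: 2 records have margin < 27
Step 2: These records originally summed to 42
Step 3: After setting to minimum: 2 × 27 = 54
Step 4: Unaffected records sum: 318
Step 5: Final sum = 54 + 318 = 372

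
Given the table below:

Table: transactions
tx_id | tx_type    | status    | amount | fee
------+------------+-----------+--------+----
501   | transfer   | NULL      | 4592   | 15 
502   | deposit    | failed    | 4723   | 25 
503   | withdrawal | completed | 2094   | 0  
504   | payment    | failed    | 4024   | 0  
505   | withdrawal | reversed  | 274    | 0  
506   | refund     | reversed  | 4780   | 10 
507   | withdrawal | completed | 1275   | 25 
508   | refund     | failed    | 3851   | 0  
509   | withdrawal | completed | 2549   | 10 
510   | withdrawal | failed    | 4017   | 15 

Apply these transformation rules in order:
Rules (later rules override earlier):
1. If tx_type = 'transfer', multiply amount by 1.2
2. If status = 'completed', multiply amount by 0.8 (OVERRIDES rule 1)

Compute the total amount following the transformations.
31913.8

Step 1: Rule 2 takes priority for records with status = 'completed'
  - 3 records: 5918 × 0.8 = 4734.4
Step 2: Rule 1 applies to remaining records with tx_type = 'transfer'
  - 1 records: 4592 × 1.2 = 5510.4
Step 3: Other records unchanged: 21669
Step 4: Final sum = 4734.4 + 5510.4 + 21669 = 31913.8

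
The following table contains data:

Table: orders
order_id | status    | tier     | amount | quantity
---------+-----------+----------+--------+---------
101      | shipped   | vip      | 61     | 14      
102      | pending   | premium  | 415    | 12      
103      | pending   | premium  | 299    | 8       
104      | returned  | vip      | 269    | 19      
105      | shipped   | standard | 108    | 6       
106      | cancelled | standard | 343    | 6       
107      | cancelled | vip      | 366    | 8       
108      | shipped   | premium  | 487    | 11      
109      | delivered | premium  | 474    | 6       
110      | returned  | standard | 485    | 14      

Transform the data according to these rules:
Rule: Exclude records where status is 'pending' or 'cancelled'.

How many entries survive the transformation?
6

Step 1: Count records to exclude
  - 2 (pending) + 2 (cancelled) = 4 records
Step 2: Total records: 10
Step 3: Remaining = 10 - 4 = 6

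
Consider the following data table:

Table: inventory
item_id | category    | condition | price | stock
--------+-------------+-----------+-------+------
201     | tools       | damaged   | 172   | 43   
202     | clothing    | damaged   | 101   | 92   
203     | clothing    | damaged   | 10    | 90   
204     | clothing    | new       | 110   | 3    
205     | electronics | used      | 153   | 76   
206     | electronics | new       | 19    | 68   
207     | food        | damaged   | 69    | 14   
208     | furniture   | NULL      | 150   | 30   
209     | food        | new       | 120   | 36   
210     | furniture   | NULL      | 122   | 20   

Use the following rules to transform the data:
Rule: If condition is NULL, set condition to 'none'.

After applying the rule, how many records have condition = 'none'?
2

Step 1: Count records where condition IS NULL
Step 2: Found 2 records with NULL condition
Step 3: These records will have condition set to 'none'
Step 4: Records already having condition = 'none': 0
Step 5: Answer: 2 + 0 = 2 records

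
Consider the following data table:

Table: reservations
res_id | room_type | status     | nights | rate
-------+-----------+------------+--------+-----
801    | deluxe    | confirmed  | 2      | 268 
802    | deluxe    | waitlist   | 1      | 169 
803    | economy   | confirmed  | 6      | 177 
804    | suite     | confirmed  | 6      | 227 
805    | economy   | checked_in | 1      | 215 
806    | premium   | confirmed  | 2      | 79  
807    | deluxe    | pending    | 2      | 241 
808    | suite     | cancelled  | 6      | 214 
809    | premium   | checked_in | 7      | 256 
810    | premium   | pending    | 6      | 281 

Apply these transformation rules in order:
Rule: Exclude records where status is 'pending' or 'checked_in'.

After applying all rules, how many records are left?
6

Step 1: Count records to exclude
  - 2 (pending) + 2 (checked_in) = 4 records
Step 2: Total records: 10
Step 3: Remaining = 10 - 4 = 6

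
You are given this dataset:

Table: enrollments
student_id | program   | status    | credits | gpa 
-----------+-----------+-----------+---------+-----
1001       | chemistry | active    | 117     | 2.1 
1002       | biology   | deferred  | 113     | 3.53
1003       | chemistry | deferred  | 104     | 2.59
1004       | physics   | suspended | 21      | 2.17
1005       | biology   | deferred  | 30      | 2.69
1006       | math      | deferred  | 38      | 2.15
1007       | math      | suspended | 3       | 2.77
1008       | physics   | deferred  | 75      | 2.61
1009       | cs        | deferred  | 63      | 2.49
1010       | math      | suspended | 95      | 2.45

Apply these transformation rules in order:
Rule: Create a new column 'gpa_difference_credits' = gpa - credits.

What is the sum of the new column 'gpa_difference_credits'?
-633.45

Step 1: For each record, compute gpa - credits
Example calculations:
  2.1 - 117 = -114.9
  3.53 - 113 = -109.47
  2.59 - 104 = -101.41
  ...
Step 2: Sum all derived values
Step 3: Total = -633.45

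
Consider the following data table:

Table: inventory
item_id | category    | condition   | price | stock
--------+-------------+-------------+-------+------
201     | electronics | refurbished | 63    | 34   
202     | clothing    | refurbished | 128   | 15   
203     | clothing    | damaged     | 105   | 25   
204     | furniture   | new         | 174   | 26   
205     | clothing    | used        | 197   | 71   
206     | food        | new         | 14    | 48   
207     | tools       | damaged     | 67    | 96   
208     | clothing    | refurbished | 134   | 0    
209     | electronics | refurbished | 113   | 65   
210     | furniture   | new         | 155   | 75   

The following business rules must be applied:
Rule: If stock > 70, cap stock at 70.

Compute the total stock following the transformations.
423

Step 1: 3 records have stock > 70
Step 2: These records originally summed to 242
Step 3: After capping: 3 × 70 = 210
Step 4: Unaffected records sum: 213
Step 5: Final sum = 210 + 213 = 423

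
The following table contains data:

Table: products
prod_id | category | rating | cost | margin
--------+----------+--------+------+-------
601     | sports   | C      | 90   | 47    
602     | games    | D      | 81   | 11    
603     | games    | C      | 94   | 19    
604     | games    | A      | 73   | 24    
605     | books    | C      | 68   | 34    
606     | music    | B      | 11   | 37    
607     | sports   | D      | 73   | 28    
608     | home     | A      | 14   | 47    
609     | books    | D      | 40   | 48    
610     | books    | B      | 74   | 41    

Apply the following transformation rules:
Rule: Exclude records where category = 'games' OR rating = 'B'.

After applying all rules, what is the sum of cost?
285

Step 1: Find records where category = 'games' OR rating = 'B'
Step 2: 5 records match, summing to 333
Step 3: Original sum: 618
Step 4: Remaining sum = 618 - 333 = 285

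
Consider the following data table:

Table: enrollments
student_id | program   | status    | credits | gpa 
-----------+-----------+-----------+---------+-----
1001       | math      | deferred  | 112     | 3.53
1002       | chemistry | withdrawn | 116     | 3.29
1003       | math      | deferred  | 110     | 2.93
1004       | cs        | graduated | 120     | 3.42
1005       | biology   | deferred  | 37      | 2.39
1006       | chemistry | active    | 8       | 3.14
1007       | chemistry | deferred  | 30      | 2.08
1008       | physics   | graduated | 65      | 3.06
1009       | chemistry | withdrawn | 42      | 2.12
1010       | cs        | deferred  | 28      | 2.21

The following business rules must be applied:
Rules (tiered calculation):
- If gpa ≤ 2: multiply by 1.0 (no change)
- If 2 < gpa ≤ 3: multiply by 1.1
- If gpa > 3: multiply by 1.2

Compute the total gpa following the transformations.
32.63

Step 1: Tier 1 (gpa ≤ 2): 0 records, sum = 0 × 1.0 = 0.0
Step 2: Tier 2 (2 < gpa ≤ 3): 5 records, sum = 11.73 × 1.1 = 12.9
Step 3: Tier 3 (gpa > 3): 5 records, sum = 16.44 × 1.2 = 19.73
Step 4: Final sum = 0.0 + 12.9 + 19.73 = 32.63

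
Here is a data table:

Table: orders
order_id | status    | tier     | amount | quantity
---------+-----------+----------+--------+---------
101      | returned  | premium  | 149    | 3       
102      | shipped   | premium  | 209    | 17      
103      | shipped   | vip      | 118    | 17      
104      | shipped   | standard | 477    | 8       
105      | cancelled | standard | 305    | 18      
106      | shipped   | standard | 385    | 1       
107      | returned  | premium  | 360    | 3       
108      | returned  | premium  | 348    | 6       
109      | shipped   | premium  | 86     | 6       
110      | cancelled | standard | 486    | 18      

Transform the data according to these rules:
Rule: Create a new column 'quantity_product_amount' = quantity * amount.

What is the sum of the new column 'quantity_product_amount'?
28129

Step 1: For each record, compute quantity * amount
Example calculations:
  3 * 149 = 447
  17 * 209 = 3553
  17 * 118 = 2006
  ...
Step 2: Sum all derived values
Step 3: Total = 28129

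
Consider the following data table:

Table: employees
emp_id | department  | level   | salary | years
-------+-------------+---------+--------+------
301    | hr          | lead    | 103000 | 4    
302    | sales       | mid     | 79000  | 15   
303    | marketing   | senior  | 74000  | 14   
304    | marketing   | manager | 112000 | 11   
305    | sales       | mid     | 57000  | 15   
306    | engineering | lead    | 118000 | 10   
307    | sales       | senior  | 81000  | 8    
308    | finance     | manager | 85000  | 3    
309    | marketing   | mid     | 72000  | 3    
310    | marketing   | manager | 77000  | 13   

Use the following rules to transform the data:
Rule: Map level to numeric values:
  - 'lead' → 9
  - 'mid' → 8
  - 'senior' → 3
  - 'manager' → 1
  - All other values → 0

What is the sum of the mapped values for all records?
51

Step 1: Apply mapping to each record
Step 2: Count by status:
  'lead': 2 records × 9 = 18
  'mid': 3 records × 8 = 24
  'senior': 2 records × 3 = 6
  'manager': 3 records × 1 = 3
Step 3: Sum all mapped values = 51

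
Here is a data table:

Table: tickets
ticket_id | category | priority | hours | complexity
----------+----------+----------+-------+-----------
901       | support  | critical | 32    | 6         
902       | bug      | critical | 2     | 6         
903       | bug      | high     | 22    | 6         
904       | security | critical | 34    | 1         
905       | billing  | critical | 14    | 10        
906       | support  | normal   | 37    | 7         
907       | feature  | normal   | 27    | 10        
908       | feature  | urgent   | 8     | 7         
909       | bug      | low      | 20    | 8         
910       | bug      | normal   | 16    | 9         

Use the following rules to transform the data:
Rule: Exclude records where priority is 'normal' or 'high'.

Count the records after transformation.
6

Step 1: Count records to exclude
  - 3 (normal) + 1 (high) = 4 records
Step 2: Total records: 10
Step 3: Remaining = 10 - 4 = 6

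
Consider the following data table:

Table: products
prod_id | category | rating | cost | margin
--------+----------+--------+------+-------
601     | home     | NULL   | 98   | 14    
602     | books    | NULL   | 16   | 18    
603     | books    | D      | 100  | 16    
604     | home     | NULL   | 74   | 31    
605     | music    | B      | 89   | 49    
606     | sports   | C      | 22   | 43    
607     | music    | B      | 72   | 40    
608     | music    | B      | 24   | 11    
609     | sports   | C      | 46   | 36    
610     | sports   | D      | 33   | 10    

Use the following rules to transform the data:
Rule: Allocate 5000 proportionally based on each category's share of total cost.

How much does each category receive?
books: 1010.45, home: 1498.26, music: 1611.5, sports: 879.79

Step 1: Calculate total cost = 574
Step 2: Calculate each category's proportion:
  books: 116/574 = 20.21% → 1010.45
  home: 172/574 = 29.97% → 1498.26
  music: 185/574 = 32.23% → 1611.5
  sports: 101/574 = 17.60% → 879.79
Step 3: Verify: sum of allocations ≈ 5000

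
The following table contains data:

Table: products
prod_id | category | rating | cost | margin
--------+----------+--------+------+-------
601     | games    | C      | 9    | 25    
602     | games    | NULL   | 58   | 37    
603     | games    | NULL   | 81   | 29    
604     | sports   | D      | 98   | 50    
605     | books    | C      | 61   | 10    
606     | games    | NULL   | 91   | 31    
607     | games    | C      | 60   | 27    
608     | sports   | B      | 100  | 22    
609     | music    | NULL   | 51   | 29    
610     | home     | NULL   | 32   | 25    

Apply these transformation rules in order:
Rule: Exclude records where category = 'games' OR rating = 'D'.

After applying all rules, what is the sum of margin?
86

Step 1: Find records where category = 'games' OR rating = 'D'
Step 2: 6 records match, summing to 199
Step 3: Original sum: 285
Step 4: Remaining sum = 285 - 199 = 86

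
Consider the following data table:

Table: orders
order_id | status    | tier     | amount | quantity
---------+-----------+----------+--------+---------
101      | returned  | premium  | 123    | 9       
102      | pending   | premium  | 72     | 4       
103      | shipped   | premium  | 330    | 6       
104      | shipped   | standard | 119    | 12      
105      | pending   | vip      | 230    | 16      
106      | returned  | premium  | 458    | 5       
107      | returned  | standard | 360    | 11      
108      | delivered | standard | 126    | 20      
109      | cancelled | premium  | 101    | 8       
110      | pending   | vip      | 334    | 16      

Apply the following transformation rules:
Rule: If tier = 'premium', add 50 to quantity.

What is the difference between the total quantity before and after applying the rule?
250

Step 1: Original sum of quantity = 107
Step 2: 5 records have tier = 'premium'
Step 3: Each affected record changes by 50
Step 4: Total change = 5 × 50 = 250
Step 5: New sum = 107 + 250 = 357
Step 6: Difference = |357 - 107| = 250
        (Sum increased by 250)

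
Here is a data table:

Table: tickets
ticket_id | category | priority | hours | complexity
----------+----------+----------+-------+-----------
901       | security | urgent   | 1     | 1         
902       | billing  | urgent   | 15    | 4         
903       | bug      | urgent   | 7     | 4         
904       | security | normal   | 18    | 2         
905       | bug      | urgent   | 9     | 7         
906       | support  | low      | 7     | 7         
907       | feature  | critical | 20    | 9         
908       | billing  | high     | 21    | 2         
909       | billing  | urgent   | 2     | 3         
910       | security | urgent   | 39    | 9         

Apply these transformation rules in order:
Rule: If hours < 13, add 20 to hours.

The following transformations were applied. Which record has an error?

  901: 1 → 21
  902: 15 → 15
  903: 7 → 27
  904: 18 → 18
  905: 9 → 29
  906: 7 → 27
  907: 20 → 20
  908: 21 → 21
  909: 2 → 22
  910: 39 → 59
Record 910 has an error. The correct transformed value should be 39, not 59.

Step 1: Check each record against the rule
Step 2: Record 910 has hours = 39
Step 3: Since 39 >= 13, the bonus should not have been applied
Step 4: Correct value = 39, but claimed value = 59
Conclusion: Record 910 has the error.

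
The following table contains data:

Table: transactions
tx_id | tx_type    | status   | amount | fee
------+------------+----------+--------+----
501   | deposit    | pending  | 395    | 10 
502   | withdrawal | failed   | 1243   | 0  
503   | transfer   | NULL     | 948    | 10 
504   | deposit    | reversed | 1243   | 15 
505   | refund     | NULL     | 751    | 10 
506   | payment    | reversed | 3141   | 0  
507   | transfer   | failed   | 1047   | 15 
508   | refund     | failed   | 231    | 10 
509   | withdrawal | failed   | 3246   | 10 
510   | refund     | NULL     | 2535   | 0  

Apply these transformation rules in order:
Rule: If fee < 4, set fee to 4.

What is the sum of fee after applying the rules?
92

Step 1: 3 records have fee < 4
Step 2: These records originally summed to 0
Step 3: After setting to minimum: 3 × 4 = 12
Step 4: Unaffected records sum: 80
Step 5: Final sum = 12 + 80 = 92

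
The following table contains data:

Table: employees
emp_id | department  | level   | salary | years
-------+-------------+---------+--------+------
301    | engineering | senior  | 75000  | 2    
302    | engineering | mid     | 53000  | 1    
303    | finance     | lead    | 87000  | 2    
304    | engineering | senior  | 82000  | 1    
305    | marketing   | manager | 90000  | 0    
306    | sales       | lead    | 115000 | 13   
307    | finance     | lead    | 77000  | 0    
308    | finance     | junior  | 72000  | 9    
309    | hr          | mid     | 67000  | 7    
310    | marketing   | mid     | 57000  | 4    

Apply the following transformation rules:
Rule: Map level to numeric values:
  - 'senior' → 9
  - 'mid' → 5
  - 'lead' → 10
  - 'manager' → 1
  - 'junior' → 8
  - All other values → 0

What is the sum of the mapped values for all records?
72

Step 1: Apply mapping to each record
Step 2: Count by status:
  'senior': 2 records × 9 = 18
  'mid': 3 records × 5 = 15
  'lead': 3 records × 10 = 30
  'manager': 1 records × 1 = 1
  'junior': 1 records × 8 = 8
Step 3: Sum all mapped values = 72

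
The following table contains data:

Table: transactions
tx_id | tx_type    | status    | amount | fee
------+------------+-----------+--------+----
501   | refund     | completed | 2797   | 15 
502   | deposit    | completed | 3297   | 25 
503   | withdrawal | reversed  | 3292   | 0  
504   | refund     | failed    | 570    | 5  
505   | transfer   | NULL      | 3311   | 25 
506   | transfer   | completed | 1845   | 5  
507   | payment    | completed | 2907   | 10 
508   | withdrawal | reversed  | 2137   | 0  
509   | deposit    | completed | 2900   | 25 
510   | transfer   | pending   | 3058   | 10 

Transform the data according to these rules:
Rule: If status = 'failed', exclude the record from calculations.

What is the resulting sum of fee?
115

Step 1: Identify records where status = 'failed'
Step 2: The excluded records sum to 5
Step 3: Original total fee = 120
Step 4: Remaining total = 120 - 5 = 115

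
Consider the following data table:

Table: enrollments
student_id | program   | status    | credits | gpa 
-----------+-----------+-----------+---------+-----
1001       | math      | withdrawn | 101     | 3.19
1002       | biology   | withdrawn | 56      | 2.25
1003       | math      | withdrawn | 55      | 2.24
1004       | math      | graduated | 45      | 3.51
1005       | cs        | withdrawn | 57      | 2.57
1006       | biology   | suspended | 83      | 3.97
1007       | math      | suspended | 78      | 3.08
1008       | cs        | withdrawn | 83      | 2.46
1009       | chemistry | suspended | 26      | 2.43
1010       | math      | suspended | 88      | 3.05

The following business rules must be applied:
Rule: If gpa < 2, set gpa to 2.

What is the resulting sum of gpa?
28.75

Step 1: 0 records have gpa < 2
Step 2: These records originally summed to 0
Step 3: After setting to minimum: 0 × 2 = 0
Step 4: Unaffected records sum: 28.75
Step 5: Final sum = 0 + 28.75 = 28.75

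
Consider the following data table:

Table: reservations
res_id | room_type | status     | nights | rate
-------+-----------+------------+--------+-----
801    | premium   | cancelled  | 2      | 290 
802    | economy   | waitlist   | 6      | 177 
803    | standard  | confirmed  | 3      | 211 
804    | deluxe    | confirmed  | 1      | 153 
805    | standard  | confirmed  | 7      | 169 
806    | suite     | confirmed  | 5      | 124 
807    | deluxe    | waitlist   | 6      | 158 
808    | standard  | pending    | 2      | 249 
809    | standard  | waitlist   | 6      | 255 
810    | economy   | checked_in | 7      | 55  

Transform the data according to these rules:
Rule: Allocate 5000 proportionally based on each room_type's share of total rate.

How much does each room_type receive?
deluxe: 844.65, economy: 630.09, premium: 787.62, standard: 2400.87, suite: 336.77

Step 1: Calculate total rate = 1841
Step 2: Calculate each room_type's proportion:
  deluxe: 311/1841 = 16.89% → 844.65
  economy: 232/1841 = 12.60% → 630.09
  premium: 290/1841 = 15.75% → 787.62
  standard: 884/1841 = 48.02% → 2400.87
  suite: 124/1841 = 6.74% → 336.77
Step 3: Verify: sum of allocations ≈ 5000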